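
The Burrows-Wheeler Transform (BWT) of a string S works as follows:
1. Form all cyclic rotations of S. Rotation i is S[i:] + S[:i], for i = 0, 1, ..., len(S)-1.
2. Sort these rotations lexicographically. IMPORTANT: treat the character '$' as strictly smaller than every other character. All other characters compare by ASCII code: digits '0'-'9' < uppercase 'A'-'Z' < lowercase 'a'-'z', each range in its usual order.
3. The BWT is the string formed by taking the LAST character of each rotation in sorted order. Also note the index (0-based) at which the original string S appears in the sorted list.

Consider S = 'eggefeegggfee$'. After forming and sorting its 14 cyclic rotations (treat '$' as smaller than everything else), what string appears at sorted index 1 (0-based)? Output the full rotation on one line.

Answer: e$eggefeegggfe

Derivation:
All 14 rotations (rotation i = S[i:]+S[:i]):
  rot[0] = eggefeegggfee$
  rot[1] = ggefeegggfee$e
  rot[2] = gefeegggfee$eg
  rot[3] = efeegggfee$egg
  rot[4] = feegggfee$egge
  rot[5] = eegggfee$eggef
  rot[6] = egggfee$eggefe
  rot[7] = gggfee$eggefee
  rot[8] = ggfee$eggefeeg
  rot[9] = gfee$eggefeegg
  rot[10] = fee$eggefeeggg
  rot[11] = ee$eggefeegggf
  rot[12] = e$eggefeegggfe
  rot[13] = $eggefeegggfee
Sorted (with $ < everything):
  sorted[0] = $eggefeegggfee
  sorted[1] = e$eggefeegggfe
  sorted[2] = ee$eggefeegggf
  sorted[3] = eegggfee$eggef
  sorted[4] = efeegggfee$egg
  sorted[5] = eggefeegggfee$
  sorted[6] = egggfee$eggefe
  sorted[7] = fee$eggefeeggg
  sorted[8] = feegggfee$egge
  sorted[9] = gefeegggfee$eg
  sorted[10] = gfee$eggefeegg
  sorted[11] = ggefeegggfee$e
  sorted[12] = ggfee$eggefeeg
  sorted[13] = gggfee$eggefee
sorted[1] = e$eggefeegggfe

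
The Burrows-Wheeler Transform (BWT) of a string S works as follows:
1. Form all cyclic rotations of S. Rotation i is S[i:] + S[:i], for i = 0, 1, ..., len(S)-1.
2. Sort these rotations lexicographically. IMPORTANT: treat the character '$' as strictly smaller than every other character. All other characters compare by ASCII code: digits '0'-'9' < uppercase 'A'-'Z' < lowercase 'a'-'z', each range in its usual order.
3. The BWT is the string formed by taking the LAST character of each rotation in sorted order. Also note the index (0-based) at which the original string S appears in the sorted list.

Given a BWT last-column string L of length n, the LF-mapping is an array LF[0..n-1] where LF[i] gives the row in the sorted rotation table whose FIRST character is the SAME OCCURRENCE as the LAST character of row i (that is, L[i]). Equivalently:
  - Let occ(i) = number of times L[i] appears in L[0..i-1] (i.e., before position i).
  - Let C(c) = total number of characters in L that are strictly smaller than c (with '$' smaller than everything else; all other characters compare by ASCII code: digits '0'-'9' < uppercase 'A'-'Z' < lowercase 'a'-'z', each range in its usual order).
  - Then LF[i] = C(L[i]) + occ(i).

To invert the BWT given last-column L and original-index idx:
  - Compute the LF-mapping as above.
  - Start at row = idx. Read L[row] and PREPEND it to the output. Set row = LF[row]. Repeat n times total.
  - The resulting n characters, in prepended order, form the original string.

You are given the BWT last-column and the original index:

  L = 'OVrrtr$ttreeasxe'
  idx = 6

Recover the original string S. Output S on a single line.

LF mapping: 1 2 7 8 12 9 0 13 14 10 4 5 3 11 15 6
Walk LF starting at row 6, prepending L[row]:
  step 1: row=6, L[6]='$', prepend. Next row=LF[6]=0
  step 2: row=0, L[0]='O', prepend. Next row=LF[0]=1
  step 3: row=1, L[1]='V', prepend. Next row=LF[1]=2
  step 4: row=2, L[2]='r', prepend. Next row=LF[2]=7
  step 5: row=7, L[7]='t', prepend. Next row=LF[7]=13
  step 6: row=13, L[13]='s', prepend. Next row=LF[13]=11
  step 7: row=11, L[11]='e', prepend. Next row=LF[11]=5
  step 8: row=5, L[5]='r', prepend. Next row=LF[5]=9
  step 9: row=9, L[9]='r', prepend. Next row=LF[9]=10
  step 10: row=10, L[10]='e', prepend. Next row=LF[10]=4
  step 11: row=4, L[4]='t', prepend. Next row=LF[4]=12
  step 12: row=12, L[12]='a', prepend. Next row=LF[12]=3
  step 13: row=3, L[3]='r', prepend. Next row=LF[3]=8
  step 14: row=8, L[8]='t', prepend. Next row=LF[8]=14
  step 15: row=14, L[14]='x', prepend. Next row=LF[14]=15
  step 16: row=15, L[15]='e', prepend. Next row=LF[15]=6
Reversed output: extraterrestrVO$

Answer: extraterrestrVO$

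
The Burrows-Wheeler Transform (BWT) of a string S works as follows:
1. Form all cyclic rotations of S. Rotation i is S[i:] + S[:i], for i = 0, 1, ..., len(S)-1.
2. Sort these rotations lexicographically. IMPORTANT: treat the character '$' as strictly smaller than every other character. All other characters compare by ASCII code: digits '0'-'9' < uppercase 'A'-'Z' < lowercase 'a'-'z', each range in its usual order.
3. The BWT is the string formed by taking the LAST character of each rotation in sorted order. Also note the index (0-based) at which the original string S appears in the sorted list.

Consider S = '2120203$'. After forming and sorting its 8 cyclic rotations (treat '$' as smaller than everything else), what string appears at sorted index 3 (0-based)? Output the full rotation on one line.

All 8 rotations (rotation i = S[i:]+S[:i]):
  rot[0] = 2120203$
  rot[1] = 120203$2
  rot[2] = 20203$21
  rot[3] = 0203$212
  rot[4] = 203$2120
  rot[5] = 03$21202
  rot[6] = 3$212020
  rot[7] = $2120203
Sorted (with $ < everything):
  sorted[0] = $2120203
  sorted[1] = 0203$212
  sorted[2] = 03$21202
  sorted[3] = 120203$2
  sorted[4] = 20203$21
  sorted[5] = 203$2120
  sorted[6] = 2120203$
  sorted[7] = 3$212020
sorted[3] = 120203$2

Answer: 120203$2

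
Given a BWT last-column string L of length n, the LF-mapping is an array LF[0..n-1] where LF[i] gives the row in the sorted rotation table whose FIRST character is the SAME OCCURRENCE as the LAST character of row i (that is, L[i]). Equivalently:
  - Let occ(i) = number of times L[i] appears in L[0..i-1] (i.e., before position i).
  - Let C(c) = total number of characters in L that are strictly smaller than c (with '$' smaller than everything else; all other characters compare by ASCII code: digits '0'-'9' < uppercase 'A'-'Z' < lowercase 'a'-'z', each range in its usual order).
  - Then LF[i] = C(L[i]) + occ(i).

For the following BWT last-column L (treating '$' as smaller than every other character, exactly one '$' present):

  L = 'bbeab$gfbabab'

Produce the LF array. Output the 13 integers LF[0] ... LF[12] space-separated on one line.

Answer: 4 5 10 1 6 0 12 11 7 2 8 3 9

Derivation:
Char counts: '$':1, 'a':3, 'b':6, 'e':1, 'f':1, 'g':1
C (first-col start): C('$')=0, C('a')=1, C('b')=4, C('e')=10, C('f')=11, C('g')=12
L[0]='b': occ=0, LF[0]=C('b')+0=4+0=4
L[1]='b': occ=1, LF[1]=C('b')+1=4+1=5
L[2]='e': occ=0, LF[2]=C('e')+0=10+0=10
L[3]='a': occ=0, LF[3]=C('a')+0=1+0=1
L[4]='b': occ=2, LF[4]=C('b')+2=4+2=6
L[5]='$': occ=0, LF[5]=C('$')+0=0+0=0
L[6]='g': occ=0, LF[6]=C('g')+0=12+0=12
L[7]='f': occ=0, LF[7]=C('f')+0=11+0=11
L[8]='b': occ=3, LF[8]=C('b')+3=4+3=7
L[9]='a': occ=1, LF[9]=C('a')+1=1+1=2
L[10]='b': occ=4, LF[10]=C('b')+4=4+4=8
L[11]='a': occ=2, LF[11]=C('a')+2=1+2=3
L[12]='b': occ=5, LF[12]=C('b')+5=4+5=9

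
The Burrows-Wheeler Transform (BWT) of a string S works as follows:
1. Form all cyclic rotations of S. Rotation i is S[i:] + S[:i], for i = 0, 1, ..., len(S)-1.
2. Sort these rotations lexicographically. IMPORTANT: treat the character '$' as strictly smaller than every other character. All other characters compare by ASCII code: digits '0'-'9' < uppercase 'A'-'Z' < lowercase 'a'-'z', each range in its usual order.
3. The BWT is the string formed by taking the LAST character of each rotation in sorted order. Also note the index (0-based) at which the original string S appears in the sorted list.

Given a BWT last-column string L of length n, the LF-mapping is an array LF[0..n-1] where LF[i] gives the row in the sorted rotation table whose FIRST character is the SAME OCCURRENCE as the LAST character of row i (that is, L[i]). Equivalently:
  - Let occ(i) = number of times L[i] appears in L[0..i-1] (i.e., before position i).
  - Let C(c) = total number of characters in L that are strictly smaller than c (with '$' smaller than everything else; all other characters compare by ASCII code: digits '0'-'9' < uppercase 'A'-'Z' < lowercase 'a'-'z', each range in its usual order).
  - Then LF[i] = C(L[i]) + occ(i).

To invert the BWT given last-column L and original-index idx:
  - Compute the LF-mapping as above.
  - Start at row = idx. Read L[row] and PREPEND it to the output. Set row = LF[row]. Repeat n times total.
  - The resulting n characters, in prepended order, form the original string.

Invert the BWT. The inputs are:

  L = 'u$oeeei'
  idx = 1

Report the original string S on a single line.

Answer: eeoeiu$

Derivation:
LF mapping: 6 0 5 1 2 3 4
Walk LF starting at row 1, prepending L[row]:
  step 1: row=1, L[1]='$', prepend. Next row=LF[1]=0
  step 2: row=0, L[0]='u', prepend. Next row=LF[0]=6
  step 3: row=6, L[6]='i', prepend. Next row=LF[6]=4
  step 4: row=4, L[4]='e', prepend. Next row=LF[4]=2
  step 5: row=2, L[2]='o', prepend. Next row=LF[2]=5
  step 6: row=5, L[5]='e', prepend. Next row=LF[5]=3
  step 7: row=3, L[3]='e', prepend. Next row=LF[3]=1
Reversed output: eeoeiu$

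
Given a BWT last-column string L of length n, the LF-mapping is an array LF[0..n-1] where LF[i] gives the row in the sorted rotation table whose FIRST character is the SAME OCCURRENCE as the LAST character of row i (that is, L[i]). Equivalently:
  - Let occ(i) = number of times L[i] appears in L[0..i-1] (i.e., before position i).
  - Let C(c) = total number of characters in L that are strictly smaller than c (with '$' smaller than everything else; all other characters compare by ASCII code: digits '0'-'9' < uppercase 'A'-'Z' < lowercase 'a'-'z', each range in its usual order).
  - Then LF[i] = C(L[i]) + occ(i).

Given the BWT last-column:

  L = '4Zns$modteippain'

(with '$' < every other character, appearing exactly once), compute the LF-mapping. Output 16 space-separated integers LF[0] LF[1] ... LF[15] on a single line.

Answer: 1 2 9 14 0 8 11 4 15 5 6 12 13 3 7 10

Derivation:
Char counts: '$':1, '4':1, 'Z':1, 'a':1, 'd':1, 'e':1, 'i':2, 'm':1, 'n':2, 'o':1, 'p':2, 's':1, 't':1
C (first-col start): C('$')=0, C('4')=1, C('Z')=2, C('a')=3, C('d')=4, C('e')=5, C('i')=6, C('m')=8, C('n')=9, C('o')=11, C('p')=12, C('s')=14, C('t')=15
L[0]='4': occ=0, LF[0]=C('4')+0=1+0=1
L[1]='Z': occ=0, LF[1]=C('Z')+0=2+0=2
L[2]='n': occ=0, LF[2]=C('n')+0=9+0=9
L[3]='s': occ=0, LF[3]=C('s')+0=14+0=14
L[4]='$': occ=0, LF[4]=C('$')+0=0+0=0
L[5]='m': occ=0, LF[5]=C('m')+0=8+0=8
L[6]='o': occ=0, LF[6]=C('o')+0=11+0=11
L[7]='d': occ=0, LF[7]=C('d')+0=4+0=4
L[8]='t': occ=0, LF[8]=C('t')+0=15+0=15
L[9]='e': occ=0, LF[9]=C('e')+0=5+0=5
L[10]='i': occ=0, LF[10]=C('i')+0=6+0=6
L[11]='p': occ=0, LF[11]=C('p')+0=12+0=12
L[12]='p': occ=1, LF[12]=C('p')+1=12+1=13
L[13]='a': occ=0, LF[13]=C('a')+0=3+0=3
L[14]='i': occ=1, LF[14]=C('i')+1=6+1=7
L[15]='n': occ=1, LF[15]=C('n')+1=9+1=10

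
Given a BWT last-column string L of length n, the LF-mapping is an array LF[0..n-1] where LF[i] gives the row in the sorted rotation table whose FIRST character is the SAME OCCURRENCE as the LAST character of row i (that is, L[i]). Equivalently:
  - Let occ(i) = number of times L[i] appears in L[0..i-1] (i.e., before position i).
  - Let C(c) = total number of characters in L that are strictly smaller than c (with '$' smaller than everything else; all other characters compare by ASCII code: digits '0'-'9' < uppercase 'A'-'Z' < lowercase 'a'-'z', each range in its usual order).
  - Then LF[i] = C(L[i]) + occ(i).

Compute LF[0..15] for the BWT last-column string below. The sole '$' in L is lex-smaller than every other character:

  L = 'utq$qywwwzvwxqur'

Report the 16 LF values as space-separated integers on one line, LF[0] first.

Char counts: '$':1, 'q':3, 'r':1, 't':1, 'u':2, 'v':1, 'w':4, 'x':1, 'y':1, 'z':1
C (first-col start): C('$')=0, C('q')=1, C('r')=4, C('t')=5, C('u')=6, C('v')=8, C('w')=9, C('x')=13, C('y')=14, C('z')=15
L[0]='u': occ=0, LF[0]=C('u')+0=6+0=6
L[1]='t': occ=0, LF[1]=C('t')+0=5+0=5
L[2]='q': occ=0, LF[2]=C('q')+0=1+0=1
L[3]='$': occ=0, LF[3]=C('$')+0=0+0=0
L[4]='q': occ=1, LF[4]=C('q')+1=1+1=2
L[5]='y': occ=0, LF[5]=C('y')+0=14+0=14
L[6]='w': occ=0, LF[6]=C('w')+0=9+0=9
L[7]='w': occ=1, LF[7]=C('w')+1=9+1=10
L[8]='w': occ=2, LF[8]=C('w')+2=9+2=11
L[9]='z': occ=0, LF[9]=C('z')+0=15+0=15
L[10]='v': occ=0, LF[10]=C('v')+0=8+0=8
L[11]='w': occ=3, LF[11]=C('w')+3=9+3=12
L[12]='x': occ=0, LF[12]=C('x')+0=13+0=13
L[13]='q': occ=2, LF[13]=C('q')+2=1+2=3
L[14]='u': occ=1, LF[14]=C('u')+1=6+1=7
L[15]='r': occ=0, LF[15]=C('r')+0=4+0=4

Answer: 6 5 1 0 2 14 9 10 11 15 8 12 13 3 7 4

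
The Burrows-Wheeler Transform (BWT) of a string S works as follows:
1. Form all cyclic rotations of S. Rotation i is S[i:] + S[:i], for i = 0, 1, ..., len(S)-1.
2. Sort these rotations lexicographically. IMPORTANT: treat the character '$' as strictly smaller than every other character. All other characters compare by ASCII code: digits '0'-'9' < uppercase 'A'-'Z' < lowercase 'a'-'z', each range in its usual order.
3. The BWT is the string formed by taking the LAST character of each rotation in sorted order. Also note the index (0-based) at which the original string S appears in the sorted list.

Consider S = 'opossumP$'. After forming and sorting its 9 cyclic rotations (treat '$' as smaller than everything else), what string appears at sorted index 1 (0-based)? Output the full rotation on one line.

Answer: P$opossum

Derivation:
All 9 rotations (rotation i = S[i:]+S[:i]):
  rot[0] = opossumP$
  rot[1] = possumP$o
  rot[2] = ossumP$op
  rot[3] = ssumP$opo
  rot[4] = sumP$opos
  rot[5] = umP$oposs
  rot[6] = mP$opossu
  rot[7] = P$opossum
  rot[8] = $opossumP
Sorted (with $ < everything):
  sorted[0] = $opossumP
  sorted[1] = P$opossum
  sorted[2] = mP$opossu
  sorted[3] = opossumP$
  sorted[4] = ossumP$op
  sorted[5] = possumP$o
  sorted[6] = ssumP$opo
  sorted[7] = sumP$opos
  sorted[8] = umP$oposs
sorted[1] = P$opossum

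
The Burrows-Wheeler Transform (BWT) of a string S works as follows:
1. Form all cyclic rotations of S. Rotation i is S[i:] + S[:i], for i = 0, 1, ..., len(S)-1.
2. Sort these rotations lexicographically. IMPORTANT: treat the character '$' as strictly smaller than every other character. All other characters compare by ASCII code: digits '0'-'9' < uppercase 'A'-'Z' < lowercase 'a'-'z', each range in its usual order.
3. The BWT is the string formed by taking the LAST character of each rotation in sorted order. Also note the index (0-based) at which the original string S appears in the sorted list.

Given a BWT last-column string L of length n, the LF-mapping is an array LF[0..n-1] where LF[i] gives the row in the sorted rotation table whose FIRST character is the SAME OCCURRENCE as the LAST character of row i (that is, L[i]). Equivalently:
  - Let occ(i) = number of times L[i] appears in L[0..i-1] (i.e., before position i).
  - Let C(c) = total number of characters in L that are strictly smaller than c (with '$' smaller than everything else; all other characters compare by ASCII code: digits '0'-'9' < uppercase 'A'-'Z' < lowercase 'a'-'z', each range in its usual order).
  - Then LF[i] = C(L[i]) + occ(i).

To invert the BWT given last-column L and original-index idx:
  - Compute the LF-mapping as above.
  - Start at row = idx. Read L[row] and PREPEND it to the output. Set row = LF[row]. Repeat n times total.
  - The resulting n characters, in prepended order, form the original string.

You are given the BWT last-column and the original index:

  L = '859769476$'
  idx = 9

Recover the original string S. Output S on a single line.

LF mapping: 7 2 8 5 3 9 1 6 4 0
Walk LF starting at row 9, prepending L[row]:
  step 1: row=9, L[9]='$', prepend. Next row=LF[9]=0
  step 2: row=0, L[0]='8', prepend. Next row=LF[0]=7
  step 3: row=7, L[7]='7', prepend. Next row=LF[7]=6
  step 4: row=6, L[6]='4', prepend. Next row=LF[6]=1
  step 5: row=1, L[1]='5', prepend. Next row=LF[1]=2
  step 6: row=2, L[2]='9', prepend. Next row=LF[2]=8
  step 7: row=8, L[8]='6', prepend. Next row=LF[8]=4
  step 8: row=4, L[4]='6', prepend. Next row=LF[4]=3
  step 9: row=3, L[3]='7', prepend. Next row=LF[3]=5
  step 10: row=5, L[5]='9', prepend. Next row=LF[5]=9
Reversed output: 976695478$

Answer: 976695478$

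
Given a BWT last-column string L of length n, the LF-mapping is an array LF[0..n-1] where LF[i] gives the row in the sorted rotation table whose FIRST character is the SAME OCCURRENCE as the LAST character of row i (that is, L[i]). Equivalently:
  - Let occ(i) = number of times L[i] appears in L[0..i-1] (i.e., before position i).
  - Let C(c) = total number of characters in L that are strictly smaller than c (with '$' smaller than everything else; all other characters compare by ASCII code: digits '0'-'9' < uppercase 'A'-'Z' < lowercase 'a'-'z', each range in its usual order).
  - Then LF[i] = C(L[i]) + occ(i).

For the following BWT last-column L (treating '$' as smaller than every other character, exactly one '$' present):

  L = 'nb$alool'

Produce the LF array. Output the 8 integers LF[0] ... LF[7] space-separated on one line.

Answer: 5 2 0 1 3 6 7 4

Derivation:
Char counts: '$':1, 'a':1, 'b':1, 'l':2, 'n':1, 'o':2
C (first-col start): C('$')=0, C('a')=1, C('b')=2, C('l')=3, C('n')=5, C('o')=6
L[0]='n': occ=0, LF[0]=C('n')+0=5+0=5
L[1]='b': occ=0, LF[1]=C('b')+0=2+0=2
L[2]='$': occ=0, LF[2]=C('$')+0=0+0=0
L[3]='a': occ=0, LF[3]=C('a')+0=1+0=1
L[4]='l': occ=0, LF[4]=C('l')+0=3+0=3
L[5]='o': occ=0, LF[5]=C('o')+0=6+0=6
L[6]='o': occ=1, LF[6]=C('o')+1=6+1=7
L[7]='l': occ=1, LF[7]=C('l')+1=3+1=4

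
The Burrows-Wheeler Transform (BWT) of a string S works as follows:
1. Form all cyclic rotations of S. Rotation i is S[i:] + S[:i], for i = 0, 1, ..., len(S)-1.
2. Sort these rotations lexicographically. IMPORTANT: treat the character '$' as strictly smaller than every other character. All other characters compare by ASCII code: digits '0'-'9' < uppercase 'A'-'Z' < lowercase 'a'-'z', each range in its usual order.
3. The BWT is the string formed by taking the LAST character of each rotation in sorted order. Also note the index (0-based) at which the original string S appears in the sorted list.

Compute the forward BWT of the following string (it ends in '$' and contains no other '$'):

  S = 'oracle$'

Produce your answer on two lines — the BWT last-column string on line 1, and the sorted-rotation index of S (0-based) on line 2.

All 7 rotations (rotation i = S[i:]+S[:i]):
  rot[0] = oracle$
  rot[1] = racle$o
  rot[2] = acle$or
  rot[3] = cle$ora
  rot[4] = le$orac
  rot[5] = e$oracl
  rot[6] = $oracle
Sorted (with $ < everything):
  sorted[0] = $oracle  (last char: 'e')
  sorted[1] = acle$or  (last char: 'r')
  sorted[2] = cle$ora  (last char: 'a')
  sorted[3] = e$oracl  (last char: 'l')
  sorted[4] = le$orac  (last char: 'c')
  sorted[5] = oracle$  (last char: '$')
  sorted[6] = racle$o  (last char: 'o')
Last column: eralc$o
Original string S is at sorted index 5

Answer: eralc$o
5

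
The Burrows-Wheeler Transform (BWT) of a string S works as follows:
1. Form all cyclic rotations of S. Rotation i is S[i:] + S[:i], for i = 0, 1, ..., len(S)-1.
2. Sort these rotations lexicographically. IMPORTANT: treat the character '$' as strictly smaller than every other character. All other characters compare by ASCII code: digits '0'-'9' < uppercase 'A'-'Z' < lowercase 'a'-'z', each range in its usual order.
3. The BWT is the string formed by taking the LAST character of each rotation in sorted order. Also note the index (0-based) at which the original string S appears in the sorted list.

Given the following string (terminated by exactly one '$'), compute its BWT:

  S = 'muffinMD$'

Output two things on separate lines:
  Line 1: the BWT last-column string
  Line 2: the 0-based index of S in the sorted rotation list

Answer: DMnuff$im
6

Derivation:
All 9 rotations (rotation i = S[i:]+S[:i]):
  rot[0] = muffinMD$
  rot[1] = uffinMD$m
  rot[2] = ffinMD$mu
  rot[3] = finMD$muf
  rot[4] = inMD$muff
  rot[5] = nMD$muffi
  rot[6] = MD$muffin
  rot[7] = D$muffinM
  rot[8] = $muffinMD
Sorted (with $ < everything):
  sorted[0] = $muffinMD  (last char: 'D')
  sorted[1] = D$muffinM  (last char: 'M')
  sorted[2] = MD$muffin  (last char: 'n')
  sorted[3] = ffinMD$mu  (last char: 'u')
  sorted[4] = finMD$muf  (last char: 'f')
  sorted[5] = inMD$muff  (last char: 'f')
  sorted[6] = muffinMD$  (last char: '$')
  sorted[7] = nMD$muffi  (last char: 'i')
  sorted[8] = uffinMD$m  (last char: 'm')
Last column: DMnuff$im
Original string S is at sorted index 6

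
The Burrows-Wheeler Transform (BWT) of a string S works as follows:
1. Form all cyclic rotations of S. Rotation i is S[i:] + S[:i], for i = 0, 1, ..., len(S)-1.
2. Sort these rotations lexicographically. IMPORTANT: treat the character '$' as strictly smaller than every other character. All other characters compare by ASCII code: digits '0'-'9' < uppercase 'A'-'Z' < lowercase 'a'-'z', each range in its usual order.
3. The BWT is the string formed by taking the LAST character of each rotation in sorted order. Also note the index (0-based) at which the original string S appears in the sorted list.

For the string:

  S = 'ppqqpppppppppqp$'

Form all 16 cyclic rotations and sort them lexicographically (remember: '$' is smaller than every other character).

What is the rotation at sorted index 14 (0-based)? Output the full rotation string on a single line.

Answer: qpppppppppqp$ppq

Derivation:
All 16 rotations (rotation i = S[i:]+S[:i]):
  rot[0] = ppqqpppppppppqp$
  rot[1] = pqqpppppppppqp$p
  rot[2] = qqpppppppppqp$pp
  rot[3] = qpppppppppqp$ppq
  rot[4] = pppppppppqp$ppqq
  rot[5] = ppppppppqp$ppqqp
  rot[6] = pppppppqp$ppqqpp
  rot[7] = ppppppqp$ppqqppp
  rot[8] = pppppqp$ppqqpppp
  rot[9] = ppppqp$ppqqppppp
  rot[10] = pppqp$ppqqpppppp
  rot[11] = ppqp$ppqqppppppp
  rot[12] = pqp$ppqqpppppppp
  rot[13] = qp$ppqqppppppppp
  rot[14] = p$ppqqpppppppppq
  rot[15] = $ppqqpppppppppqp
Sorted (with $ < everything):
  sorted[0] = $ppqqpppppppppqp
  sorted[1] = p$ppqqpppppppppq
  sorted[2] = pppppppppqp$ppqq
  sorted[3] = ppppppppqp$ppqqp
  sorted[4] = pppppppqp$ppqqpp
  sorted[5] = ppppppqp$ppqqppp
  sorted[6] = pppppqp$ppqqpppp
  sorted[7] = ppppqp$ppqqppppp
  sorted[8] = pppqp$ppqqpppppp
  sorted[9] = ppqp$ppqqppppppp
  sorted[10] = ppqqpppppppppqp$
  sorted[11] = pqp$ppqqpppppppp
  sorted[12] = pqqpppppppppqp$p
  sorted[13] = qp$ppqqppppppppp
  sorted[14] = qpppppppppqp$ppq
  sorted[15] = qqpppppppppqp$pp
sorted[14] = qpppppppppqp$ppq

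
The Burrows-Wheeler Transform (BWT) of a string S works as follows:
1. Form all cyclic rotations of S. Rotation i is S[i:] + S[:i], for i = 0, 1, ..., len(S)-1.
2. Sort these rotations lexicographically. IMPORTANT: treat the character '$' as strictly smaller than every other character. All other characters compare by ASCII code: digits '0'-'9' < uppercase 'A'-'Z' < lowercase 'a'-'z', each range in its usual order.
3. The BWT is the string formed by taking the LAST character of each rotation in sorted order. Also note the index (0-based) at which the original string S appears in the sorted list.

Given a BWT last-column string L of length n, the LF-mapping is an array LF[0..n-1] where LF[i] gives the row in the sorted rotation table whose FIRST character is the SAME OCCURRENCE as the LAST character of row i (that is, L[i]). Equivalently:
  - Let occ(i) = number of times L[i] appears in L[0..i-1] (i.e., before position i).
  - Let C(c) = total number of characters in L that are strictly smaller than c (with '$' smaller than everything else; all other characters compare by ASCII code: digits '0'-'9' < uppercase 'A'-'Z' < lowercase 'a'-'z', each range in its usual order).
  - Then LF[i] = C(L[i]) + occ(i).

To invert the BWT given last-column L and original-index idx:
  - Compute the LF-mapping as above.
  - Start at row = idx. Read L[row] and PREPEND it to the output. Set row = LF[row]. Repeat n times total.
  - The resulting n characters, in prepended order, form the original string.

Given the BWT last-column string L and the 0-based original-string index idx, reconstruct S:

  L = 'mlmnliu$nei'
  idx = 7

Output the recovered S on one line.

Answer: millennium$

Derivation:
LF mapping: 6 4 7 8 5 2 10 0 9 1 3
Walk LF starting at row 7, prepending L[row]:
  step 1: row=7, L[7]='$', prepend. Next row=LF[7]=0
  step 2: row=0, L[0]='m', prepend. Next row=LF[0]=6
  step 3: row=6, L[6]='u', prepend. Next row=LF[6]=10
  step 4: row=10, L[10]='i', prepend. Next row=LF[10]=3
  step 5: row=3, L[3]='n', prepend. Next row=LF[3]=8
  step 6: row=8, L[8]='n', prepend. Next row=LF[8]=9
  step 7: row=9, L[9]='e', prepend. Next row=LF[9]=1
  step 8: row=1, L[1]='l', prepend. Next row=LF[1]=4
  step 9: row=4, L[4]='l', prepend. Next row=LF[4]=5
  step 10: row=5, L[5]='i', prepend. Next row=LF[5]=2
  step 11: row=2, L[2]='m', prepend. Next row=LF[2]=7
Reversed output: millennium$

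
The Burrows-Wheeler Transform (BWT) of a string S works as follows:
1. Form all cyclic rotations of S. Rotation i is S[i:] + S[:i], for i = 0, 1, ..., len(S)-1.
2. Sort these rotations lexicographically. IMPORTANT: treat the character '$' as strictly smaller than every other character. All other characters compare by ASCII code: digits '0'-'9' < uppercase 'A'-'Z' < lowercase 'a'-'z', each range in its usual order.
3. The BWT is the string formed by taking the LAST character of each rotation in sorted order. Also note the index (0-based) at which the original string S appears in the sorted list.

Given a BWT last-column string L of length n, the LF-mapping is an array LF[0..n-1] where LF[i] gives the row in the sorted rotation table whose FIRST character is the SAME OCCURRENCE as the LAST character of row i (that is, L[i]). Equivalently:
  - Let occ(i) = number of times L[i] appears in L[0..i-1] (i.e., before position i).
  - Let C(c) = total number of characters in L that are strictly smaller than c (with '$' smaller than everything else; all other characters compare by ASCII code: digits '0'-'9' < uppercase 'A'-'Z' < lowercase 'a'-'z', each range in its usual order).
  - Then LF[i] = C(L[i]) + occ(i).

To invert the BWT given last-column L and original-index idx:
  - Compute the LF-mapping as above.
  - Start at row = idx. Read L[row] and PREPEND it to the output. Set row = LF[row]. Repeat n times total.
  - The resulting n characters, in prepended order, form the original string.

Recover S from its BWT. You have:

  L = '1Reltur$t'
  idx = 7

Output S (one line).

LF mapping: 1 2 3 4 6 8 5 0 7
Walk LF starting at row 7, prepending L[row]:
  step 1: row=7, L[7]='$', prepend. Next row=LF[7]=0
  step 2: row=0, L[0]='1', prepend. Next row=LF[0]=1
  step 3: row=1, L[1]='R', prepend. Next row=LF[1]=2
  step 4: row=2, L[2]='e', prepend. Next row=LF[2]=3
  step 5: row=3, L[3]='l', prepend. Next row=LF[3]=4
  step 6: row=4, L[4]='t', prepend. Next row=LF[4]=6
  step 7: row=6, L[6]='r', prepend. Next row=LF[6]=5
  step 8: row=5, L[5]='u', prepend. Next row=LF[5]=8
  step 9: row=8, L[8]='t', prepend. Next row=LF[8]=7
Reversed output: turtleR1$

Answer: turtleR1$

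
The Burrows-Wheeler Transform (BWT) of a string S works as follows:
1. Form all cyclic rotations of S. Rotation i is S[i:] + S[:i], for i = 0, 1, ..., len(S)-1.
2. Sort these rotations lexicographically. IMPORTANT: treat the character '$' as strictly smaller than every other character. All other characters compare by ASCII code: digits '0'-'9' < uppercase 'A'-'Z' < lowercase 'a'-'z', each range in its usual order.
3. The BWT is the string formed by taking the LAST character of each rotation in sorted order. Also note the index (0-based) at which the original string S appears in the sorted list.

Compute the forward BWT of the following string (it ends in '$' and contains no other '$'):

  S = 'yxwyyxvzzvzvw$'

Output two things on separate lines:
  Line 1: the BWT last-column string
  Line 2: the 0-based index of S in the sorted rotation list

All 14 rotations (rotation i = S[i:]+S[:i]):
  rot[0] = yxwyyxvzzvzvw$
  rot[1] = xwyyxvzzvzvw$y
  rot[2] = wyyxvzzvzvw$yx
  rot[3] = yyxvzzvzvw$yxw
  rot[4] = yxvzzvzvw$yxwy
  rot[5] = xvzzvzvw$yxwyy
  rot[6] = vzzvzvw$yxwyyx
  rot[7] = zzvzvw$yxwyyxv
  rot[8] = zvzvw$yxwyyxvz
  rot[9] = vzvw$yxwyyxvzz
  rot[10] = zvw$yxwyyxvzzv
  rot[11] = vw$yxwyyxvzzvz
  rot[12] = w$yxwyyxvzzvzv
  rot[13] = $yxwyyxvzzvzvw
Sorted (with $ < everything):
  sorted[0] = $yxwyyxvzzvzvw  (last char: 'w')
  sorted[1] = vw$yxwyyxvzzvz  (last char: 'z')
  sorted[2] = vzvw$yxwyyxvzz  (last char: 'z')
  sorted[3] = vzzvzvw$yxwyyx  (last char: 'x')
  sorted[4] = w$yxwyyxvzzvzv  (last char: 'v')
  sorted[5] = wyyxvzzvzvw$yx  (last char: 'x')
  sorted[6] = xvzzvzvw$yxwyy  (last char: 'y')
  sorted[7] = xwyyxvzzvzvw$y  (last char: 'y')
  sorted[8] = yxvzzvzvw$yxwy  (last char: 'y')
  sorted[9] = yxwyyxvzzvzvw$  (last char: '$')
  sorted[10] = yyxvzzvzvw$yxw  (last char: 'w')
  sorted[11] = zvw$yxwyyxvzzv  (last char: 'v')
  sorted[12] = zvzvw$yxwyyxvz  (last char: 'z')
  sorted[13] = zzvzvw$yxwyyxv  (last char: 'v')
Last column: wzzxvxyyy$wvzv
Original string S is at sorted index 9

Answer: wzzxvxyyy$wvzv
9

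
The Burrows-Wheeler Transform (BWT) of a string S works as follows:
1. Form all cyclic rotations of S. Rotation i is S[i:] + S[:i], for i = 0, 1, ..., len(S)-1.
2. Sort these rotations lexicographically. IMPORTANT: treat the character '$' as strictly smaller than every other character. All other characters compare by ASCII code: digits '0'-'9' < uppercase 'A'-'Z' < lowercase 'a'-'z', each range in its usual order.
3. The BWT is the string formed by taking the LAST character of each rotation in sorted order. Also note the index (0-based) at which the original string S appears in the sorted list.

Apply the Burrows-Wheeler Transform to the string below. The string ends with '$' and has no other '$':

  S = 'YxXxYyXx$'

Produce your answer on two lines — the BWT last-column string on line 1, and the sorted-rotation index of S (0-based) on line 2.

Answer: xyx$xXYXY
3

Derivation:
All 9 rotations (rotation i = S[i:]+S[:i]):
  rot[0] = YxXxYyXx$
  rot[1] = xXxYyXx$Y
  rot[2] = XxYyXx$Yx
  rot[3] = xYyXx$YxX
  rot[4] = YyXx$YxXx
  rot[5] = yXx$YxXxY
  rot[6] = Xx$YxXxYy
  rot[7] = x$YxXxYyX
  rot[8] = $YxXxYyXx
Sorted (with $ < everything):
  sorted[0] = $YxXxYyXx  (last char: 'x')
  sorted[1] = Xx$YxXxYy  (last char: 'y')
  sorted[2] = XxYyXx$Yx  (last char: 'x')
  sorted[3] = YxXxYyXx$  (last char: '$')
  sorted[4] = YyXx$YxXx  (last char: 'x')
  sorted[5] = x$YxXxYyX  (last char: 'X')
  sorted[6] = xXxYyXx$Y  (last char: 'Y')
  sorted[7] = xYyXx$YxX  (last char: 'X')
  sorted[8] = yXx$YxXxY  (last char: 'Y')
Last column: xyx$xXYXY
Original string S is at sorted index 3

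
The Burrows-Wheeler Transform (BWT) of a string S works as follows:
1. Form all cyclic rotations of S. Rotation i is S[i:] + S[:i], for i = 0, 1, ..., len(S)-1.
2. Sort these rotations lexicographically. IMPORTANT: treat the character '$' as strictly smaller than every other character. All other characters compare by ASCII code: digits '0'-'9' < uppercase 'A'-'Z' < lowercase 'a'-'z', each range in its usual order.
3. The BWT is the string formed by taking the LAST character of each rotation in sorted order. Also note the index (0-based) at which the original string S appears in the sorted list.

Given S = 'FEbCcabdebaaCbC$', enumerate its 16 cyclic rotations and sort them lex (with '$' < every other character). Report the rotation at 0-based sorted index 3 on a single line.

All 16 rotations (rotation i = S[i:]+S[:i]):
  rot[0] = FEbCcabdebaaCbC$
  rot[1] = EbCcabdebaaCbC$F
  rot[2] = bCcabdebaaCbC$FE
  rot[3] = CcabdebaaCbC$FEb
  rot[4] = cabdebaaCbC$FEbC
  rot[5] = abdebaaCbC$FEbCc
  rot[6] = bdebaaCbC$FEbCca
  rot[7] = debaaCbC$FEbCcab
  rot[8] = ebaaCbC$FEbCcabd
  rot[9] = baaCbC$FEbCcabde
  rot[10] = aaCbC$FEbCcabdeb
  rot[11] = aCbC$FEbCcabdeba
  rot[12] = CbC$FEbCcabdebaa
  rot[13] = bC$FEbCcabdebaaC
  rot[14] = C$FEbCcabdebaaCb
  rot[15] = $FEbCcabdebaaCbC
Sorted (with $ < everything):
  sorted[0] = $FEbCcabdebaaCbC
  sorted[1] = C$FEbCcabdebaaCb
  sorted[2] = CbC$FEbCcabdebaa
  sorted[3] = CcabdebaaCbC$FEb
  sorted[4] = EbCcabdebaaCbC$F
  sorted[5] = FEbCcabdebaaCbC$
  sorted[6] = aCbC$FEbCcabdeba
  sorted[7] = aaCbC$FEbCcabdeb
  sorted[8] = abdebaaCbC$FEbCc
  sorted[9] = bC$FEbCcabdebaaC
  sorted[10] = bCcabdebaaCbC$FE
  sorted[11] = baaCbC$FEbCcabde
  sorted[12] = bdebaaCbC$FEbCca
  sorted[13] = cabdebaaCbC$FEbC
  sorted[14] = debaaCbC$FEbCcab
  sorted[15] = ebaaCbC$FEbCcabd
sorted[3] = CcabdebaaCbC$FEb

Answer: CcabdebaaCbC$FEb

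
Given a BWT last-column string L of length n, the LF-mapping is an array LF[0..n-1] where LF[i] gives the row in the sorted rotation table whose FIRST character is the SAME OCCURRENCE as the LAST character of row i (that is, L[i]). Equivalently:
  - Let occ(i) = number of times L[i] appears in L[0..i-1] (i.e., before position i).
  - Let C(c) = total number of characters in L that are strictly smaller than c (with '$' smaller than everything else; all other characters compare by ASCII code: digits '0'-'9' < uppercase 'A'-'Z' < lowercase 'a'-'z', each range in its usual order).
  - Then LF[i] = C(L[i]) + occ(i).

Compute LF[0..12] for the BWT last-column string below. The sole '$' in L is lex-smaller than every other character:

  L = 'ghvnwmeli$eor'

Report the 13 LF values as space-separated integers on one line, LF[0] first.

Char counts: '$':1, 'e':2, 'g':1, 'h':1, 'i':1, 'l':1, 'm':1, 'n':1, 'o':1, 'r':1, 'v':1, 'w':1
C (first-col start): C('$')=0, C('e')=1, C('g')=3, C('h')=4, C('i')=5, C('l')=6, C('m')=7, C('n')=8, C('o')=9, C('r')=10, C('v')=11, C('w')=12
L[0]='g': occ=0, LF[0]=C('g')+0=3+0=3
L[1]='h': occ=0, LF[1]=C('h')+0=4+0=4
L[2]='v': occ=0, LF[2]=C('v')+0=11+0=11
L[3]='n': occ=0, LF[3]=C('n')+0=8+0=8
L[4]='w': occ=0, LF[4]=C('w')+0=12+0=12
L[5]='m': occ=0, LF[5]=C('m')+0=7+0=7
L[6]='e': occ=0, LF[6]=C('e')+0=1+0=1
L[7]='l': occ=0, LF[7]=C('l')+0=6+0=6
L[8]='i': occ=0, LF[8]=C('i')+0=5+0=5
L[9]='$': occ=0, LF[9]=C('$')+0=0+0=0
L[10]='e': occ=1, LF[10]=C('e')+1=1+1=2
L[11]='o': occ=0, LF[11]=C('o')+0=9+0=9
L[12]='r': occ=0, LF[12]=C('r')+0=10+0=10

Answer: 3 4 11 8 12 7 1 6 5 0 2 9 10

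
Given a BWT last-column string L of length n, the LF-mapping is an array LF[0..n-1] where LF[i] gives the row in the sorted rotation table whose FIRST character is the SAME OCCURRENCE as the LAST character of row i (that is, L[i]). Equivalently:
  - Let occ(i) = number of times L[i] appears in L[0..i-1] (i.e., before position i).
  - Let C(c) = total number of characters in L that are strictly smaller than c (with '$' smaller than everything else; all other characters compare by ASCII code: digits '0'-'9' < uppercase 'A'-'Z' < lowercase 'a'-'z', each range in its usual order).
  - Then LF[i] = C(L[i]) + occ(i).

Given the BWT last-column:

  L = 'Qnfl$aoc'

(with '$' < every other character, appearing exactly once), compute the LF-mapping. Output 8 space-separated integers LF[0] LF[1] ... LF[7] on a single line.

Char counts: '$':1, 'Q':1, 'a':1, 'c':1, 'f':1, 'l':1, 'n':1, 'o':1
C (first-col start): C('$')=0, C('Q')=1, C('a')=2, C('c')=3, C('f')=4, C('l')=5, C('n')=6, C('o')=7
L[0]='Q': occ=0, LF[0]=C('Q')+0=1+0=1
L[1]='n': occ=0, LF[1]=C('n')+0=6+0=6
L[2]='f': occ=0, LF[2]=C('f')+0=4+0=4
L[3]='l': occ=0, LF[3]=C('l')+0=5+0=5
L[4]='$': occ=0, LF[4]=C('$')+0=0+0=0
L[5]='a': occ=0, LF[5]=C('a')+0=2+0=2
L[6]='o': occ=0, LF[6]=C('o')+0=7+0=7
L[7]='c': occ=0, LF[7]=C('c')+0=3+0=3

Answer: 1 6 4 5 0 2 7 3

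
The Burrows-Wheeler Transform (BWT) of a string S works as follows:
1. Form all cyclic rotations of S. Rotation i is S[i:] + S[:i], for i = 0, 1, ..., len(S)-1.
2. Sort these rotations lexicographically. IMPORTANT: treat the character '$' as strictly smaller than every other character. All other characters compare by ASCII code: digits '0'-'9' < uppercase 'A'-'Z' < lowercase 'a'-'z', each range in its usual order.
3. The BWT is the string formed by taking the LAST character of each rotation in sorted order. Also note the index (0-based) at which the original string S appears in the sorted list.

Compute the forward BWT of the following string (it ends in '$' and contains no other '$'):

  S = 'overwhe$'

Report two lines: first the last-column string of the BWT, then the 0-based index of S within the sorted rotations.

Answer: ehvw$eor
4

Derivation:
All 8 rotations (rotation i = S[i:]+S[:i]):
  rot[0] = overwhe$
  rot[1] = verwhe$o
  rot[2] = erwhe$ov
  rot[3] = rwhe$ove
  rot[4] = whe$over
  rot[5] = he$overw
  rot[6] = e$overwh
  rot[7] = $overwhe
Sorted (with $ < everything):
  sorted[0] = $overwhe  (last char: 'e')
  sorted[1] = e$overwh  (last char: 'h')
  sorted[2] = erwhe$ov  (last char: 'v')
  sorted[3] = he$overw  (last char: 'w')
  sorted[4] = overwhe$  (last char: '$')
  sorted[5] = rwhe$ove  (last char: 'e')
  sorted[6] = verwhe$o  (last char: 'o')
  sorted[7] = whe$over  (last char: 'r')
Last column: ehvw$eor
Original string S is at sorted index 4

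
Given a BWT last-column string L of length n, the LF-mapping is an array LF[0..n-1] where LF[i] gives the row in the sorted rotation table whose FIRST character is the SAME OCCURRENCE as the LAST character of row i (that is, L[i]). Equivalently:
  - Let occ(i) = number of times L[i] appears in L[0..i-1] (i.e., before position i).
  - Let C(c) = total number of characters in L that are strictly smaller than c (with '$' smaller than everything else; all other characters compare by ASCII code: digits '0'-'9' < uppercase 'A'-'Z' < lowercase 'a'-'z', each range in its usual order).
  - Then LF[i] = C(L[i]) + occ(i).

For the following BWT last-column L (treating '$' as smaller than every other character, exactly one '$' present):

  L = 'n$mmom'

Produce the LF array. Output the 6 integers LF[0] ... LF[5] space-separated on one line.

Answer: 4 0 1 2 5 3

Derivation:
Char counts: '$':1, 'm':3, 'n':1, 'o':1
C (first-col start): C('$')=0, C('m')=1, C('n')=4, C('o')=5
L[0]='n': occ=0, LF[0]=C('n')+0=4+0=4
L[1]='$': occ=0, LF[1]=C('$')+0=0+0=0
L[2]='m': occ=0, LF[2]=C('m')+0=1+0=1
L[3]='m': occ=1, LF[3]=C('m')+1=1+1=2
L[4]='o': occ=0, LF[4]=C('o')+0=5+0=5
L[5]='m': occ=2, LF[5]=C('m')+2=1+2=3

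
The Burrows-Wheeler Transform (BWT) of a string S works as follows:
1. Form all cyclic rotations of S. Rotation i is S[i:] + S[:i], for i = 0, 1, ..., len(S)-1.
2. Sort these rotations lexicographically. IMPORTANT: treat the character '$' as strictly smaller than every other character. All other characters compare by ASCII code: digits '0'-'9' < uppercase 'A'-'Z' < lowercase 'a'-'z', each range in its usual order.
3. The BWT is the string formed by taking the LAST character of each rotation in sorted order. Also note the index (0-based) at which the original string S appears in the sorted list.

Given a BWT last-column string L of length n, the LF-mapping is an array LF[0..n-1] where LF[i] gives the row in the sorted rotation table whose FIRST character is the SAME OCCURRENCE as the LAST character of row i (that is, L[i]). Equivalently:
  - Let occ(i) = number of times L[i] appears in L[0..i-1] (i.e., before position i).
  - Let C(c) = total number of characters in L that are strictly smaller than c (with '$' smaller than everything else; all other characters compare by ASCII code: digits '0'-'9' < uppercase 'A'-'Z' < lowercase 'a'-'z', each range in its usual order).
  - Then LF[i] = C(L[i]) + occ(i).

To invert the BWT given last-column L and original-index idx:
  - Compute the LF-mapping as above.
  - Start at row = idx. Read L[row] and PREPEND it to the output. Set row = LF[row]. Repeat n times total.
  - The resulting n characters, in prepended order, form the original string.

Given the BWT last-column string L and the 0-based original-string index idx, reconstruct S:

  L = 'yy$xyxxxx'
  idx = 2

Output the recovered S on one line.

LF mapping: 6 7 0 1 8 2 3 4 5
Walk LF starting at row 2, prepending L[row]:
  step 1: row=2, L[2]='$', prepend. Next row=LF[2]=0
  step 2: row=0, L[0]='y', prepend. Next row=LF[0]=6
  step 3: row=6, L[6]='x', prepend. Next row=LF[6]=3
  step 4: row=3, L[3]='x', prepend. Next row=LF[3]=1
  step 5: row=1, L[1]='y', prepend. Next row=LF[1]=7
  step 6: row=7, L[7]='x', prepend. Next row=LF[7]=4
  step 7: row=4, L[4]='y', prepend. Next row=LF[4]=8
  step 8: row=8, L[8]='x', prepend. Next row=LF[8]=5
  step 9: row=5, L[5]='x', prepend. Next row=LF[5]=2
Reversed output: xxyxyxxy$

Answer: xxyxyxxy$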